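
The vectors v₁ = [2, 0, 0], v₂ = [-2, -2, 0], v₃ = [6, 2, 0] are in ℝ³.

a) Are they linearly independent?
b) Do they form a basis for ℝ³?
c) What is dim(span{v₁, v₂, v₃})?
Not independent, not a basis, dim(span) = 2

Check whether v₃ can be written as a linear combination of v₁ and v₂.
v₃ = (2)·v₁ + (-1)·v₂ = [6, 2, 0], so the three vectors are linearly dependent.
Thus they do not form a basis for ℝ³, and dim(span{v₁, v₂, v₃}) = 2 (spanned by v₁ and v₂).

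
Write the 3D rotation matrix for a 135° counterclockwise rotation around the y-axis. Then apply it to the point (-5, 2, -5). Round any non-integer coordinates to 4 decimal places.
R = [[-√2/2, 0, √2/2], [0, 1, 0], [-√2/2, 0, -√2/2]]; R·(-5, 2, -5) = (0.0000, 2.0000, 7.0711)

Rotation matrix for 135° around y-axis:
cos(135°) = -√2/2, sin(135°) = √2/2
R = [[-√2/2, 0, √2/2], [0, 1, 0], [-√2/2, 0, -√2/2]]
Apply to (-5, 2, -5): R·[-5, 2, -5]ᵀ = (0.0000, 2.0000, 7.0711)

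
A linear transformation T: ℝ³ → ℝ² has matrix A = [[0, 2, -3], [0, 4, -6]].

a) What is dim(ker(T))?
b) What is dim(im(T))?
dim(ker) = 2, dim(im) = 1

Observe that row 2 = 2 × row 1 (so the rows are linearly dependent).
Thus rank(A) = 1 (only one linearly independent row).
dim(im(T)) = rank(A) = 1.
By the rank-nullity theorem applied to T: ℝ³ → ℝ², rank(A) + nullity(A) = 3 (the domain dimension), so dim(ker(T)) = 3 - 1 = 2.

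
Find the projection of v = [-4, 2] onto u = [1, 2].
[0, 0]

The projection of v onto u is proj_u(v) = ((v·u) / (u·u)) · u.
v·u = (-4)*(1) + (2)*(2) = 0.
u·u = (1)*(1) + (2)*(2) = 5.
coefficient = 0 / 5 = 0.
proj_u(v) = 0 · [1, 2] = [0, 0].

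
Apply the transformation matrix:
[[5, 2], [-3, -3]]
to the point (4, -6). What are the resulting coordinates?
(8, 6)

Matrix multiplication:
[[5, 2], [-3, -3]] × [4, -6]ᵀ
= [5×4 + 2×-6, -3×4 + -3×-6]ᵀ
= [8.0000, 6.0000]ᵀ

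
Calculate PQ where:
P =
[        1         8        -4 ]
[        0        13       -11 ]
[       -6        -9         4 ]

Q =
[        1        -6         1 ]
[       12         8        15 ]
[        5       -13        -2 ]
PQ =
[       77       110       129 ]
[      101       247       217 ]
[      -94       -88      -149 ]

Matrix multiplication: (PQ)[i][j] = sum over k of P[i][k] * Q[k][j].
  (PQ)[0][0] = (1)*(1) + (8)*(12) + (-4)*(5) = 77
  (PQ)[0][1] = (1)*(-6) + (8)*(8) + (-4)*(-13) = 110
  (PQ)[0][2] = (1)*(1) + (8)*(15) + (-4)*(-2) = 129
  (PQ)[1][0] = (0)*(1) + (13)*(12) + (-11)*(5) = 101
  (PQ)[1][1] = (0)*(-6) + (13)*(8) + (-11)*(-13) = 247
  (PQ)[1][2] = (0)*(1) + (13)*(15) + (-11)*(-2) = 217
  (PQ)[2][0] = (-6)*(1) + (-9)*(12) + (4)*(5) = -94
  (PQ)[2][1] = (-6)*(-6) + (-9)*(8) + (4)*(-13) = -88
  (PQ)[2][2] = (-6)*(1) + (-9)*(15) + (4)*(-2) = -149
PQ =
[       77       110       129 ]
[      101       247       217 ]
[      -94       -88      -149 ]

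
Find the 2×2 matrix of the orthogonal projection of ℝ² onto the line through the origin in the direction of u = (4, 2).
[[4/5, 2/5], [2/5, 1/5]]

The orthogonal projection onto the line spanned by a nonzero vector u = (a, b) has matrix P = (u uᵀ) / (uᵀ u) = (1/(a² + b²)) · [[a², ab], [ab, b²]].
Here u = (4, 2), so a² + b² = 16 + 4 = 20.
P = (1/20) · [[16, 8], [8, 4]] = [[4/5, 2/5], [2/5, 1/5]].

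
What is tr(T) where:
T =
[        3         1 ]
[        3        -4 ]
tr(T) = 3 - 4 = -1

The trace of a square matrix is the sum of its diagonal entries.
Diagonal entries of T: T[0][0] = 3, T[1][1] = -4.
tr(T) = 3 - 4 = -1.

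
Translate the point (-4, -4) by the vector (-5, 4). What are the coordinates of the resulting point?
(-9, 0)

Translation by (-5, 4):
x' = -4 + -5 = -9
y' = -4 + 4 = 0
Homogeneous matrix: [[1, 0, -5], [0, 1, 4], [0, 0, 1]]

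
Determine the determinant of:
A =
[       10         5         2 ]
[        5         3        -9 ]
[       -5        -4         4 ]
det(A) = -125

Expand along row 0 (cofactor expansion): det(A) = a*(e*i - f*h) - b*(d*i - f*g) + c*(d*h - e*g), where the 3×3 is [[a, b, c], [d, e, f], [g, h, i]].
Minor M_00 = (3)*(4) - (-9)*(-4) = 12 - 36 = -24.
Minor M_01 = (5)*(4) - (-9)*(-5) = 20 - 45 = -25.
Minor M_02 = (5)*(-4) - (3)*(-5) = -20 + 15 = -5.
det(A) = (10)*(-24) - (5)*(-25) + (2)*(-5) = -240 + 125 - 10 = -125.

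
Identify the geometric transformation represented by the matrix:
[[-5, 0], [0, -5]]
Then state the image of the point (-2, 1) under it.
uniform scaling by factor -5; image of (-2, 1) is (10, -5)

This is a diagonal matrix with equal entries -5, so it scales both axes by the same factor -5.
The matrix [[-5, 0], [0, -5]] represents: uniform scaling by factor -5.
Applying it to (-2, 1): [-5·-2 + 0·1, 0·-2 + -5·1] = (10, -5).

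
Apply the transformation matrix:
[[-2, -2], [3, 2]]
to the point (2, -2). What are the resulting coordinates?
(0, 2)

Matrix multiplication:
[[-2, -2], [3, 2]] × [2, -2]ᵀ
= [-2×2 + -2×-2, 3×2 + 2×-2]ᵀ
= [0.0000, 2.0000]ᵀ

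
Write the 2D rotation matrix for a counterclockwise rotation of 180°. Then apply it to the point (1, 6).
R = [[-1, 0], [0, -1]]; R·(1, 6) = (-1, -6)

Rotation matrix formula: R(θ) = [[cos θ, -sin θ], [sin θ, cos θ]]
For θ = 180°:
cos(180°) = -1
sin(180°) = 0
R = [[-1, 0], [0, -1]]
Apply to (1, 6): [-1·1 + (0)·6, 0·1 + -1·6] = (-1, -6)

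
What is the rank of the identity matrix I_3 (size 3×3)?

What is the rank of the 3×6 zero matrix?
rank(I_3) = 3, rank(0) = 0

The identity I_3 has 3 columns that are the standard basis vectors e_1, …, e_3. These are linearly independent, so all 3 columns are pivots and rank(I_3) = 3.
The 3×6 zero matrix has every entry zero, so every row is the zero row and there are no pivots; rank(0) = 0.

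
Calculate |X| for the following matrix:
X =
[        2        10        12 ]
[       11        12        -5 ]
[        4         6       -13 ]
det(X) = 1194

Expand along row 0 (cofactor expansion): det(X) = a*(e*i - f*h) - b*(d*i - f*g) + c*(d*h - e*g), where the 3×3 is [[a, b, c], [d, e, f], [g, h, i]].
Minor M_00 = (12)*(-13) - (-5)*(6) = -156 + 30 = -126.
Minor M_01 = (11)*(-13) - (-5)*(4) = -143 + 20 = -123.
Minor M_02 = (11)*(6) - (12)*(4) = 66 - 48 = 18.
det(X) = (2)*(-126) - (10)*(-123) + (12)*(18) = -252 + 1230 + 216 = 1194.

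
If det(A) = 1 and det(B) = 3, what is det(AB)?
3

Use the multiplicative property of determinants: det(AB) = det(A)*det(B).
det(AB) = (1)*(3) = 3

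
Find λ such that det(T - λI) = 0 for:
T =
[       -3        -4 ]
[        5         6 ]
λ = 1, 2

Solve det(T - λI) = 0. For a 2×2 matrix the characteristic equation is λ² - (trace)λ + det = 0.
trace(T) = a + d = -3 + 6 = 3.
det(T) = a*d - b*c = (-3)*(6) - (-4)*(5) = -18 + 20 = 2.
Characteristic equation: λ² - (3)λ + (2) = 0.
Discriminant = (3)² - 4*(2) = 9 - 8 = 1.
λ = (3 ± √1) / 2 = (3 ± 1) / 2 = 1, 2.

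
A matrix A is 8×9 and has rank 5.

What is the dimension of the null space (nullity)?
4

The rank-nullity theorem for an m×n matrix states:
rank(A) + nullity(A) = n (the number of columns).
Here n = 9 and rank(A) = 5, so nullity(A) = 9 - 5 = 4.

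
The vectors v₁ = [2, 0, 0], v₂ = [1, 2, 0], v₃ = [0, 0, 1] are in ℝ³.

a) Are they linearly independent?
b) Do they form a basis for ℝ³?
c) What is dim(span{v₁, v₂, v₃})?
Yes independent, yes basis, dim = 3

Stack v₁, v₂, v₃ as rows of a 3×3 matrix.
[[2, 0, 0]; [1, 2, 0]; [0, 0, 1]] is already lower triangular with nonzero diagonal entries (2, 2, 1), so its determinant is the product of the diagonal entries, det = (2)·(2)·(1) = 4 ≠ 0, and the rows are linearly independent.
Three linearly independent vectors in ℝ³ form a basis for ℝ³, so dim(span{v₁,v₂,v₃}) = 3.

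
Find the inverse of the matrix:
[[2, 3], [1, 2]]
[[2, -3], [-1, 2]]

For [[a,b],[c,d]], inverse = (1/det)·[[d,-b],[-c,a]]
det = 2·2 - 3·1 = 1
Inverse = (1/1)·[[2, -3], [-1, 2]]
        = [[2, -3], [-1, 2]]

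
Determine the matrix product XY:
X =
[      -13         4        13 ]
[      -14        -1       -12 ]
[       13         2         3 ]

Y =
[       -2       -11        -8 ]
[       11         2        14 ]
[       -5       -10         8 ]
XY =
[        5        21       264 ]
[       77       272         2 ]
[      -19      -169       -52 ]

Matrix multiplication: (XY)[i][j] = sum over k of X[i][k] * Y[k][j].
  (XY)[0][0] = (-13)*(-2) + (4)*(11) + (13)*(-5) = 5
  (XY)[0][1] = (-13)*(-11) + (4)*(2) + (13)*(-10) = 21
  (XY)[0][2] = (-13)*(-8) + (4)*(14) + (13)*(8) = 264
  (XY)[1][0] = (-14)*(-2) + (-1)*(11) + (-12)*(-5) = 77
  (XY)[1][1] = (-14)*(-11) + (-1)*(2) + (-12)*(-10) = 272
  (XY)[1][2] = (-14)*(-8) + (-1)*(14) + (-12)*(8) = 2
  (XY)[2][0] = (13)*(-2) + (2)*(11) + (3)*(-5) = -19
  (XY)[2][1] = (13)*(-11) + (2)*(2) + (3)*(-10) = -169
  (XY)[2][2] = (13)*(-8) + (2)*(14) + (3)*(8) = -52
XY =
[        5        21       264 ]
[       77       272         2 ]
[      -19      -169       -52 ]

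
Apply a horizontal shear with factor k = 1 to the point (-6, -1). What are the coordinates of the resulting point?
(-7, -1)

Shear matrix for horizontal shear with factor k = 1:
[[1, 1], [0, 1]]
Result: (-6, -1) → (-7, -1)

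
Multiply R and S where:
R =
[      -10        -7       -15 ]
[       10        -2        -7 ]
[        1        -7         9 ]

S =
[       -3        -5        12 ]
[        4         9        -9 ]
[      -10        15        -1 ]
RS =
[      152      -238       -42 ]
[       32      -173       145 ]
[     -121        67        66 ]

Matrix multiplication: (RS)[i][j] = sum over k of R[i][k] * S[k][j].
  (RS)[0][0] = (-10)*(-3) + (-7)*(4) + (-15)*(-10) = 152
  (RS)[0][1] = (-10)*(-5) + (-7)*(9) + (-15)*(15) = -238
  (RS)[0][2] = (-10)*(12) + (-7)*(-9) + (-15)*(-1) = -42
  (RS)[1][0] = (10)*(-3) + (-2)*(4) + (-7)*(-10) = 32
  (RS)[1][1] = (10)*(-5) + (-2)*(9) + (-7)*(15) = -173
  (RS)[1][2] = (10)*(12) + (-2)*(-9) + (-7)*(-1) = 145
  (RS)[2][0] = (1)*(-3) + (-7)*(4) + (9)*(-10) = -121
  (RS)[2][1] = (1)*(-5) + (-7)*(9) + (9)*(15) = 67
  (RS)[2][2] = (1)*(12) + (-7)*(-9) + (9)*(-1) = 66
RS =
[      152      -238       -42 ]
[       32      -173       145 ]
[     -121        67        66 ]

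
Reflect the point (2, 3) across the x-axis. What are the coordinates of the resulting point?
(2, -3)

Reflection across x-axis: (2, 3) → (2, -3)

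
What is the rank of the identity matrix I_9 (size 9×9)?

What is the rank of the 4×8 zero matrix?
rank(I_9) = 9, rank(0) = 0

The identity I_9 has 9 columns that are the standard basis vectors e_1, …, e_9. These are linearly independent, so all 9 columns are pivots and rank(I_9) = 9.
The 4×8 zero matrix has every entry zero, so every row is the zero row and there are no pivots; rank(0) = 0.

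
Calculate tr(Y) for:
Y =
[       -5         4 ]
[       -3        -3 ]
tr(Y) = -5 - 3 = -8

The trace of a square matrix is the sum of its diagonal entries.
Diagonal entries of Y: Y[0][0] = -5, Y[1][1] = -3.
tr(Y) = -5 - 3 = -8.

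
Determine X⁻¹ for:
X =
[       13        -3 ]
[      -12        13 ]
det(X) = 133
X⁻¹ =
[   13/133     3/133 ]
[   12/133    13/133 ]

For a 2×2 matrix X = [[a, b], [c, d]] with det(X) ≠ 0, X⁻¹ = (1/det(X)) * [[d, -b], [-c, a]].
det(X) = (13)*(13) - (-3)*(-12) = 169 - 36 = 133.
X⁻¹ = (1/133) * [[13, 3], [12, 13]].
Dividing each entry by 133 and reducing:
X⁻¹ =
[   13/133     3/133 ]
[   12/133    13/133 ]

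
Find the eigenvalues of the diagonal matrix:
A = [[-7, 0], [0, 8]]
λ₁ = -7, λ₂ = 8

The characteristic polynomial of A is det(A - λI) = (-7 - λ)(8 - λ) = 0.
The roots are λ = -7 and λ = 8, so the eigenvalues are the diagonal entries.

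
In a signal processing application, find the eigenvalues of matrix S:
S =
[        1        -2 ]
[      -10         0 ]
λ = -4, 5

Solve det(S - λI) = 0. For a 2×2 matrix the characteristic equation is λ² - (trace)λ + det = 0.
trace(S) = a + d = 1 + 0 = 1.
det(S) = a*d - b*c = (1)*(0) - (-2)*(-10) = 0 - 20 = -20.
Characteristic equation: λ² - (1)λ + (-20) = 0.
Discriminant = (1)² - 4*(-20) = 1 + 80 = 81.
λ = (1 ± √81) / 2 = (1 ± 9) / 2 = -4, 5.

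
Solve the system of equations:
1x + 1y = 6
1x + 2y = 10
x = 2, y = 4

Use elimination (row reduction):
Equation 1: 1x + 1y = 6.
Equation 2: 1x + 2y = 10.
Multiply Eq1 by 1 and Eq2 by 1: 1x + 1y = 6;  1x + 2y = 10.
Subtract: (1)y = 4, so y = 4.
Back-substitute into Eq1: 1x + 1*(4) = 6, so x = 2.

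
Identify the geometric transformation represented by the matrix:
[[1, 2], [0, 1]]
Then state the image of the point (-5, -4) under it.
horizontal shear with factor 2; image of (-5, -4) is (-13, -4)

The matrix [[1, k], [0, 1]] sends (x, y) to (x + 2y, y), leaving the y-coordinate fixed: a horizontal shear.
The matrix [[1, 2], [0, 1]] represents: horizontal shear with factor 2.
Applying it to (-5, -4): [1·-5 + 2·-4, 0·-5 + 1·-4] = (-13, -4).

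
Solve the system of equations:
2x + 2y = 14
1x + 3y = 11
x = 5, y = 2

Use elimination (row reduction):
Equation 1: 2x + 2y = 14.
Equation 2: 1x + 3y = 11.
Multiply Eq1 by 1 and Eq2 by 2: 2x + 2y = 14;  2x + 6y = 22.
Subtract: (4)y = 8, so y = 2.
Back-substitute into Eq1: 2x + 2*(2) = 14, so x = 5.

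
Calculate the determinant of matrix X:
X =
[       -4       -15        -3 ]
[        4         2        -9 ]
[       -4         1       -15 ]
det(X) = -1392

Expand along row 0 (cofactor expansion): det(X) = a*(e*i - f*h) - b*(d*i - f*g) + c*(d*h - e*g), where the 3×3 is [[a, b, c], [d, e, f], [g, h, i]].
Minor M_00 = (2)*(-15) - (-9)*(1) = -30 + 9 = -21.
Minor M_01 = (4)*(-15) - (-9)*(-4) = -60 - 36 = -96.
Minor M_02 = (4)*(1) - (2)*(-4) = 4 + 8 = 12.
det(X) = (-4)*(-21) - (-15)*(-96) + (-3)*(12) = 84 - 1440 - 36 = -1392.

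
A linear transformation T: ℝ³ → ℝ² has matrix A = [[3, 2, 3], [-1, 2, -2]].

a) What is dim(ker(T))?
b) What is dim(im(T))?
dim(ker) = 1, dim(im) = 2

The two rows are not scalar multiples of one another (no single k satisfies row 2 = k × row 1), so they are linearly independent.
Thus rank(A) = 2.
dim(im(T)) = rank(A) = 2.
By the rank-nullity theorem applied to T: ℝ³ → ℝ², rank(A) + nullity(A) = 3 (the domain dimension), so dim(ker(T)) = 3 - 2 = 1.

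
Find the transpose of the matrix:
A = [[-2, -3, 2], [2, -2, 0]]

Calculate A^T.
[[-2, 2], [-3, -2], [2, 0]]

The transpose sends entry (i,j) to (j,i); rows become columns.
Row 0 of A: [-2, -3, 2] -> column 0 of A^T.
Row 1 of A: [2, -2, 0] -> column 1 of A^T.
A^T = [[-2, 2], [-3, -2], [2, 0]]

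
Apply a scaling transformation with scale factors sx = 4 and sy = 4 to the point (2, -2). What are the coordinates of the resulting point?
(8, -8)

Scaling matrix:
[[4, 0], [0, 4]]
Result: (2 × 4, -2 × 4) = (8, -8)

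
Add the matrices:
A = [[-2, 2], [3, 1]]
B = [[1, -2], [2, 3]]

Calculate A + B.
[[-1, 0], [5, 4]]

Add corresponding elements:
(-2)+(1)=-1
(2)+(-2)=0
(3)+(2)=5
(1)+(3)=4
A + B = [[-1, 0], [5, 4]]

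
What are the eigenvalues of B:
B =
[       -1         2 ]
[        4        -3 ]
λ = -5, 1

Solve det(B - λI) = 0. For a 2×2 matrix the characteristic equation is λ² - (trace)λ + det = 0.
trace(B) = a + d = -1 - 3 = -4.
det(B) = a*d - b*c = (-1)*(-3) - (2)*(4) = 3 - 8 = -5.
Characteristic equation: λ² - (-4)λ + (-5) = 0.
Discriminant = (-4)² - 4*(-5) = 16 + 20 = 36.
λ = (-4 ± √36) / 2 = (-4 ± 6) / 2 = -5, 1.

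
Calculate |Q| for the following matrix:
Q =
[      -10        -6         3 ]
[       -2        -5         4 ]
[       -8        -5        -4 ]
det(Q) = -250

Expand along row 0 (cofactor expansion): det(Q) = a*(e*i - f*h) - b*(d*i - f*g) + c*(d*h - e*g), where the 3×3 is [[a, b, c], [d, e, f], [g, h, i]].
Minor M_00 = (-5)*(-4) - (4)*(-5) = 20 + 20 = 40.
Minor M_01 = (-2)*(-4) - (4)*(-8) = 8 + 32 = 40.
Minor M_02 = (-2)*(-5) - (-5)*(-8) = 10 - 40 = -30.
det(Q) = (-10)*(40) - (-6)*(40) + (3)*(-30) = -400 + 240 - 90 = -250.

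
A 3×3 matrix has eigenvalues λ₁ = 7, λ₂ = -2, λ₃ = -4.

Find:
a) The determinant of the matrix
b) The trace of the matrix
det = 56, trace = 1

Two standard eigenvalue identities:
- det(A) equals the product of the eigenvalues (counted with multiplicity).
- trace(A) equals the sum of the eigenvalues.
det(A) = (7)*(-2)*(-4) = 56.
trace(A) = 7 - 2 - 4 = 1.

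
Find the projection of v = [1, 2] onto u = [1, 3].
[7/10, 21/10]

The projection of v onto u is proj_u(v) = ((v·u) / (u·u)) · u.
v·u = (1)*(1) + (2)*(3) = 7.
u·u = (1)*(1) + (3)*(3) = 10.
coefficient = 7 / 10 = 7/10.
proj_u(v) = 7/10 · [1, 3] = [7/10, 21/10].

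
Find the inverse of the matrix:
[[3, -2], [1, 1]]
[[1/5, 2/5], [-1/5, 3/5]]

For [[a,b],[c,d]], inverse = (1/det)·[[d,-b],[-c,a]]
det = 3·1 - -2·1 = 5
Inverse = (1/5)·[[1, 2], [-1, 3]]
        = [[1/5, 2/5], [-1/5, 3/5]]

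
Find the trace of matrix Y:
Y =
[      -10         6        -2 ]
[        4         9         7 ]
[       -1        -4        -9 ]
tr(Y) = -10 + 9 - 9 = -10

The trace of a square matrix is the sum of its diagonal entries.
Diagonal entries of Y: Y[0][0] = -10, Y[1][1] = 9, Y[2][2] = -9.
tr(Y) = -10 + 9 - 9 = -10.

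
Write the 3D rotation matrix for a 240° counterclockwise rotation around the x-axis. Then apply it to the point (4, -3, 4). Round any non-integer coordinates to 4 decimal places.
R = [[1, 0, 0], [0, -1/2, √3/2], [0, -√3/2, -1/2]]; R·(4, -3, 4) = (4.0000, 4.9641, 0.5981)

Rotation matrix for 240° around x-axis:
cos(240°) = -1/2, sin(240°) = -√3/2
R = [[1, 0, 0], [0, -1/2, √3/2], [0, -√3/2, -1/2]]
Apply to (4, -3, 4): R·[4, -3, 4]ᵀ = (4.0000, 4.9641, 0.5981)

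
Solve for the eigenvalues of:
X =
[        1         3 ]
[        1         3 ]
λ = 0, 4

Solve det(X - λI) = 0. For a 2×2 matrix the characteristic equation is λ² - (trace)λ + det = 0.
trace(X) = a + d = 1 + 3 = 4.
det(X) = a*d - b*c = (1)*(3) - (3)*(1) = 3 - 3 = 0.
Characteristic equation: λ² - (4)λ + (0) = 0.
Discriminant = (4)² - 4*(0) = 16 - 0 = 16.
λ = (4 ± √16) / 2 = (4 ± 4) / 2 = 0, 4.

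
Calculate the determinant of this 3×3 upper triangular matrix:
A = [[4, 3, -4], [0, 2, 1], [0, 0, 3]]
24

The determinant of a triangular matrix is the product of its diagonal entries (the off-diagonal entries above the diagonal do not affect it).
det(A) = (4) * (2) * (3) = 24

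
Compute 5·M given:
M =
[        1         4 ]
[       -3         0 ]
5M =
[        5        20 ]
[      -15         0 ]

Scalar multiplication is elementwise: (5M)[i][j] = 5 * M[i][j].
  (5M)[0][0] = 5 * (1) = 5
  (5M)[0][1] = 5 * (4) = 20
  (5M)[1][0] = 5 * (-3) = -15
  (5M)[1][1] = 5 * (0) = 0
5M =
[        5        20 ]
[      -15         0 ]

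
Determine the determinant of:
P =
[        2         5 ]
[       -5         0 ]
det(P) = 25

For a 2×2 matrix [[a, b], [c, d]], det = a*d - b*c.
det(P) = (2)*(0) - (5)*(-5) = 0 + 25 = 25.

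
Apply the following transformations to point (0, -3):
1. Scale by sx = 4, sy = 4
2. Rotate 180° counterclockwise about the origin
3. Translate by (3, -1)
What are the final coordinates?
(3, 11)

Step 1: Scale → (0, -12)
Step 2: Rotate 180° → (0, 12)
Step 3: Translate → (3, 11)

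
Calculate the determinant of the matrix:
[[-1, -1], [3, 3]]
0

For a 2×2 matrix [[a, b], [c, d]], det = ad - bc
det = (-1)(3) - (-1)(3) = -3 - -3 = 0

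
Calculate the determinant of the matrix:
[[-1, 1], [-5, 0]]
5

For a 2×2 matrix [[a, b], [c, d]], det = ad - bc
det = (-1)(0) - (1)(-5) = 0 - -5 = 5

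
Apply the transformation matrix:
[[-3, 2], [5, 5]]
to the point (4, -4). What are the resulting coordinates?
(-20, 0)

Matrix multiplication:
[[-3, 2], [5, 5]] × [4, -4]ᵀ
= [-3×4 + 2×-4, 5×4 + 5×-4]ᵀ
= [-20.0000, 0.0000]ᵀ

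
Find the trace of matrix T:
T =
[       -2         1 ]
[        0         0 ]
tr(T) = -2 + 0 = -2

The trace of a square matrix is the sum of its diagonal entries.
Diagonal entries of T: T[0][0] = -2, T[1][1] = 0.
tr(T) = -2 + 0 = -2.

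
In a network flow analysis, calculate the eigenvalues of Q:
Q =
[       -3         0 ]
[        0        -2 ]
λ = -3, -2

Solve det(Q - λI) = 0. For a 2×2 matrix the characteristic equation is λ² - (trace)λ + det = 0.
trace(Q) = a + d = -3 - 2 = -5.
det(Q) = a*d - b*c = (-3)*(-2) - (0)*(0) = 6 - 0 = 6.
Characteristic equation: λ² - (-5)λ + (6) = 0.
Discriminant = (-5)² - 4*(6) = 25 - 24 = 1.
λ = (-5 ± √1) / 2 = (-5 ± 1) / 2 = -3, -2.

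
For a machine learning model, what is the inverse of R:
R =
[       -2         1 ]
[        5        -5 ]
det(R) = 5
R⁻¹ =
[       -1      -1/5 ]
[       -1      -2/5 ]

For a 2×2 matrix R = [[a, b], [c, d]] with det(R) ≠ 0, R⁻¹ = (1/det(R)) * [[d, -b], [-c, a]].
det(R) = (-2)*(-5) - (1)*(5) = 10 - 5 = 5.
R⁻¹ = (1/5) * [[-5, -1], [-5, -2]].
Dividing each entry by 5 and reducing:
R⁻¹ =
[       -1      -1/5 ]
[       -1      -2/5 ]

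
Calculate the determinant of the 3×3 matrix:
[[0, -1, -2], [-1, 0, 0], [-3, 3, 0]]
6

Expansion along first row:
det = 0·det([[0,0],[3,0]]) - -1·det([[-1,0],[-3,0]]) + -2·det([[-1,0],[-3,3]])
    = 0·(0·0 - 0·3) - -1·(-1·0 - 0·-3) + -2·(-1·3 - 0·-3)
    = 0·0 - -1·0 + -2·-3
    = 0 + 0 + 6 = 6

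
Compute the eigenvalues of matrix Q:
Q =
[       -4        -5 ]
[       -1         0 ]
λ = -5, 1

Solve det(Q - λI) = 0. For a 2×2 matrix the characteristic equation is λ² - (trace)λ + det = 0.
trace(Q) = a + d = -4 + 0 = -4.
det(Q) = a*d - b*c = (-4)*(0) - (-5)*(-1) = 0 - 5 = -5.
Characteristic equation: λ² - (-4)λ + (-5) = 0.
Discriminant = (-4)² - 4*(-5) = 16 + 20 = 36.
λ = (-4 ± √36) / 2 = (-4 ± 6) / 2 = -5, 1.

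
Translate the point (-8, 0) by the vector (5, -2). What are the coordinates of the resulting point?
(-3, -2)

Translation by (5, -2):
x' = -8 + 5 = -3
y' = 0 + -2 = -2
Homogeneous matrix: [[1, 0, 5], [0, 1, -2], [0, 0, 1]]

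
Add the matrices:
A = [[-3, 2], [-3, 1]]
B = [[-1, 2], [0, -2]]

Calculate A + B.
[[-4, 4], [-3, -1]]

Add corresponding elements:
(-3)+(-1)=-4
(2)+(2)=4
(-3)+(0)=-3
(1)+(-2)=-1
A + B = [[-4, 4], [-3, -1]]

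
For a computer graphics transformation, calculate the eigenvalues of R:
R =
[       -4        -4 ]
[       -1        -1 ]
λ = -5, 0

Solve det(R - λI) = 0. For a 2×2 matrix the characteristic equation is λ² - (trace)λ + det = 0.
trace(R) = a + d = -4 - 1 = -5.
det(R) = a*d - b*c = (-4)*(-1) - (-4)*(-1) = 4 - 4 = 0.
Characteristic equation: λ² - (-5)λ + (0) = 0.
Discriminant = (-5)² - 4*(0) = 25 - 0 = 25.
λ = (-5 ± √25) / 2 = (-5 ± 5) / 2 = -5, 0.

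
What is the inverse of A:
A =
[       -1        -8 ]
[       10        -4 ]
det(A) = 84
A⁻¹ =
[    -1/21      2/21 ]
[    -5/42     -1/84 ]

For a 2×2 matrix A = [[a, b], [c, d]] with det(A) ≠ 0, A⁻¹ = (1/det(A)) * [[d, -b], [-c, a]].
det(A) = (-1)*(-4) - (-8)*(10) = 4 + 80 = 84.
A⁻¹ = (1/84) * [[-4, 8], [-10, -1]].
Dividing each entry by 84 and reducing:
A⁻¹ =
[    -1/21      2/21 ]
[    -5/42     -1/84 ]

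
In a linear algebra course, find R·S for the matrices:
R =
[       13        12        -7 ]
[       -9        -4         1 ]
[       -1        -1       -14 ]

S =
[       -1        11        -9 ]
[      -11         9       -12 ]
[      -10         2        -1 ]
RS =
[      -75       237      -254 ]
[       43      -133       128 ]
[      152       -48        35 ]

Matrix multiplication: (RS)[i][j] = sum over k of R[i][k] * S[k][j].
  (RS)[0][0] = (13)*(-1) + (12)*(-11) + (-7)*(-10) = -75
  (RS)[0][1] = (13)*(11) + (12)*(9) + (-7)*(2) = 237
  (RS)[0][2] = (13)*(-9) + (12)*(-12) + (-7)*(-1) = -254
  (RS)[1][0] = (-9)*(-1) + (-4)*(-11) + (1)*(-10) = 43
  (RS)[1][1] = (-9)*(11) + (-4)*(9) + (1)*(2) = -133
  (RS)[1][2] = (-9)*(-9) + (-4)*(-12) + (1)*(-1) = 128
  (RS)[2][0] = (-1)*(-1) + (-1)*(-11) + (-14)*(-10) = 152
  (RS)[2][1] = (-1)*(11) + (-1)*(9) + (-14)*(2) = -48
  (RS)[2][2] = (-1)*(-9) + (-1)*(-12) + (-14)*(-1) = 35
RS =
[      -75       237      -254 ]
[       43      -133       128 ]
[      152       -48        35 ]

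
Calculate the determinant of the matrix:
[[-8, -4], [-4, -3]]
8

For a 2×2 matrix [[a, b], [c, d]], det = ad - bc
det = (-8)(-3) - (-4)(-4) = 24 - 16 = 8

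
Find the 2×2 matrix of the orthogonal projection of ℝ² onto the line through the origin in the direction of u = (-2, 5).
[[4/29, -10/29], [-10/29, 25/29]]

The orthogonal projection onto the line spanned by a nonzero vector u = (a, b) has matrix P = (u uᵀ) / (uᵀ u) = (1/(a² + b²)) · [[a², ab], [ab, b²]].
Here u = (-2, 5), so a² + b² = 4 + 25 = 29.
P = (1/29) · [[4, -10], [-10, 25]] = [[4/29, -10/29], [-10/29, 25/29]].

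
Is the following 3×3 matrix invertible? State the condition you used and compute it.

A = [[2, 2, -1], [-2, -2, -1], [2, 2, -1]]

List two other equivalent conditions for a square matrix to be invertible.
No, not invertible; det(A) = 0 (two rows are equal, so the rows are linearly dependent). Equivalent conditions (failing for this A): rank(A) < 3; Ax = 0 has non-trivial solutions; 0 is an eigenvalue; the columns are linearly dependent.

To check invertibility, compute det(A).
In this matrix, row 0 and the last row are identical, so one row is a scalar multiple of another and the rows are linearly dependent.
A matrix with linearly dependent rows has det = 0 and is not invertible.
Equivalent failed conditions:
- rank(A) < 3.
- Ax = 0 has non-trivial solutions.
- 0 is an eigenvalue.
- The columns are linearly dependent.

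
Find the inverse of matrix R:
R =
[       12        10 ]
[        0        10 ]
det(R) = 120
R⁻¹ =
[     1/12     -1/12 ]
[        0      1/10 ]

For a 2×2 matrix R = [[a, b], [c, d]] with det(R) ≠ 0, R⁻¹ = (1/det(R)) * [[d, -b], [-c, a]].
det(R) = (12)*(10) - (10)*(0) = 120 - 0 = 120.
R⁻¹ = (1/120) * [[10, -10], [0, 12]].
Dividing each entry by 120 and reducing:
R⁻¹ =
[     1/12     -1/12 ]
[        0      1/10 ]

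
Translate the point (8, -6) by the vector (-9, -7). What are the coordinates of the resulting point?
(-1, -13)

Translation by (-9, -7):
x' = 8 + -9 = -1
y' = -6 + -7 = -13
Homogeneous matrix: [[1, 0, -9], [0, 1, -7], [0, 0, 1]]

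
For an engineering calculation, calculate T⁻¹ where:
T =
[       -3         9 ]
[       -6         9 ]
det(T) = 27
T⁻¹ =
[      1/3      -1/3 ]
[      2/9      -1/9 ]

For a 2×2 matrix T = [[a, b], [c, d]] with det(T) ≠ 0, T⁻¹ = (1/det(T)) * [[d, -b], [-c, a]].
det(T) = (-3)*(9) - (9)*(-6) = -27 + 54 = 27.
T⁻¹ = (1/27) * [[9, -9], [6, -3]].
Dividing each entry by 27 and reducing:
T⁻¹ =
[      1/3      -1/3 ]
[      2/9      -1/9 ]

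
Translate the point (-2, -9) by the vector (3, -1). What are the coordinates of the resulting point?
(1, -10)

Translation by (3, -1):
x' = -2 + 3 = 1
y' = -9 + -1 = -10
Homogeneous matrix: [[1, 0, 3], [0, 1, -1], [0, 0, 1]]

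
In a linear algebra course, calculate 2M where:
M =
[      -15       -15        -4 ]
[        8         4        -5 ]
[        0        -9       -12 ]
2M =
[      -30       -30        -8 ]
[       16         8       -10 ]
[        0       -18       -24 ]

Scalar multiplication is elementwise: (2M)[i][j] = 2 * M[i][j].
  (2M)[0][0] = 2 * (-15) = -30
  (2M)[0][1] = 2 * (-15) = -30
  (2M)[0][2] = 2 * (-4) = -8
  (2M)[1][0] = 2 * (8) = 16
  (2M)[1][1] = 2 * (4) = 8
  (2M)[1][2] = 2 * (-5) = -10
  (2M)[2][0] = 2 * (0) = 0
  (2M)[2][1] = 2 * (-9) = -18
  (2M)[2][2] = 2 * (-12) = -24
2M =
[      -30       -30        -8 ]
[       16         8       -10 ]
[        0       -18       -24 ]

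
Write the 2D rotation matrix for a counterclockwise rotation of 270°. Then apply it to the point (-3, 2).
R = [[0, 1], [-1, 0]]; R·(-3, 2) = (2, 3)

Rotation matrix formula: R(θ) = [[cos θ, -sin θ], [sin θ, cos θ]]
For θ = 270°:
cos(270°) = 0
sin(270°) = -1
R = [[0, 1], [-1, 0]]
Apply to (-3, 2): [0·-3 + (1)·2, -1·-3 + 0·2] = (2, 3)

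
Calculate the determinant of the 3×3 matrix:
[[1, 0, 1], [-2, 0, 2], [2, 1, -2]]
-4

Expansion along first row:
det = 1·det([[0,2],[1,-2]]) - 0·det([[-2,2],[2,-2]]) + 1·det([[-2,0],[2,1]])
    = 1·(0·-2 - 2·1) - 0·(-2·-2 - 2·2) + 1·(-2·1 - 0·2)
    = 1·-2 - 0·0 + 1·-2
    = -2 + 0 + -2 = -4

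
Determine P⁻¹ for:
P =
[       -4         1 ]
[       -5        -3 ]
det(P) = 17
P⁻¹ =
[    -3/17     -1/17 ]
[     5/17     -4/17 ]

For a 2×2 matrix P = [[a, b], [c, d]] with det(P) ≠ 0, P⁻¹ = (1/det(P)) * [[d, -b], [-c, a]].
det(P) = (-4)*(-3) - (1)*(-5) = 12 + 5 = 17.
P⁻¹ = (1/17) * [[-3, -1], [5, -4]].
Dividing each entry by 17 and reducing:
P⁻¹ =
[    -3/17     -1/17 ]
[     5/17     -4/17 ]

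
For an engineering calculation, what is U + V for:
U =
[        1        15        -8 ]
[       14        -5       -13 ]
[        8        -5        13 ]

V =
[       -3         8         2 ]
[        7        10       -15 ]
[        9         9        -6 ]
U + V =
[       -2        23        -6 ]
[       21         5       -28 ]
[       17         4         7 ]

Matrix addition is elementwise: (U+V)[i][j] = U[i][j] + V[i][j].
  (U+V)[0][0] = (1) + (-3) = -2
  (U+V)[0][1] = (15) + (8) = 23
  (U+V)[0][2] = (-8) + (2) = -6
  (U+V)[1][0] = (14) + (7) = 21
  (U+V)[1][1] = (-5) + (10) = 5
  (U+V)[1][2] = (-13) + (-15) = -28
  (U+V)[2][0] = (8) + (9) = 17
  (U+V)[2][1] = (-5) + (9) = 4
  (U+V)[2][2] = (13) + (-6) = 7
U + V =
[       -2        23        -6 ]
[       21         5       -28 ]
[       17         4         7 ]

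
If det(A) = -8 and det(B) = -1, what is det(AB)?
8

Use the multiplicative property of determinants: det(AB) = det(A)*det(B).
det(AB) = (-8)*(-1) = 8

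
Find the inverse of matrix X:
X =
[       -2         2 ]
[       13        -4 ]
det(X) = -18
X⁻¹ =
[      2/9       1/9 ]
[    13/18       1/9 ]

For a 2×2 matrix X = [[a, b], [c, d]] with det(X) ≠ 0, X⁻¹ = (1/det(X)) * [[d, -b], [-c, a]].
det(X) = (-2)*(-4) - (2)*(13) = 8 - 26 = -18.
X⁻¹ = (1/-18) * [[-4, -2], [-13, -2]].
Dividing each entry by -18 and reducing:
X⁻¹ =
[      2/9       1/9 ]
[    13/18       1/9 ]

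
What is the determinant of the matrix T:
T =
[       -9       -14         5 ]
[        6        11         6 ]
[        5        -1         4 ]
det(T) = -839

Expand along row 0 (cofactor expansion): det(T) = a*(e*i - f*h) - b*(d*i - f*g) + c*(d*h - e*g), where the 3×3 is [[a, b, c], [d, e, f], [g, h, i]].
Minor M_00 = (11)*(4) - (6)*(-1) = 44 + 6 = 50.
Minor M_01 = (6)*(4) - (6)*(5) = 24 - 30 = -6.
Minor M_02 = (6)*(-1) - (11)*(5) = -6 - 55 = -61.
det(T) = (-9)*(50) - (-14)*(-6) + (5)*(-61) = -450 - 84 - 305 = -839.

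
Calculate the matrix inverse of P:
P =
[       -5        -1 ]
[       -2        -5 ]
det(P) = 23
P⁻¹ =
[    -5/23      1/23 ]
[     2/23     -5/23 ]

For a 2×2 matrix P = [[a, b], [c, d]] with det(P) ≠ 0, P⁻¹ = (1/det(P)) * [[d, -b], [-c, a]].
det(P) = (-5)*(-5) - (-1)*(-2) = 25 - 2 = 23.
P⁻¹ = (1/23) * [[-5, 1], [2, -5]].
Dividing each entry by 23 and reducing:
P⁻¹ =
[    -5/23      1/23 ]
[     2/23     -5/23 ]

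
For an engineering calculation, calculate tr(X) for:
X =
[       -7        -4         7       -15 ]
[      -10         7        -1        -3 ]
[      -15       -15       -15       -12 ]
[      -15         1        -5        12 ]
tr(X) = -7 + 7 - 15 + 12 = -3

The trace of a square matrix is the sum of its diagonal entries.
Diagonal entries of X: X[0][0] = -7, X[1][1] = 7, X[2][2] = -15, X[3][3] = 12.
tr(X) = -7 + 7 - 15 + 12 = -3.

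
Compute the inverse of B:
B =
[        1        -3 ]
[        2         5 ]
det(B) = 11
B⁻¹ =
[     5/11      3/11 ]
[    -2/11      1/11 ]

For a 2×2 matrix B = [[a, b], [c, d]] with det(B) ≠ 0, B⁻¹ = (1/det(B)) * [[d, -b], [-c, a]].
det(B) = (1)*(5) - (-3)*(2) = 5 + 6 = 11.
B⁻¹ = (1/11) * [[5, 3], [-2, 1]].
Dividing each entry by 11 and reducing:
B⁻¹ =
[     5/11      3/11 ]
[    -2/11      1/11 ]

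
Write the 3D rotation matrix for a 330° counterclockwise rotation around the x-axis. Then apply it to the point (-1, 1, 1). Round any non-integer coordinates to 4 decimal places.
R = [[1, 0, 0], [0, √3/2, 1/2], [0, -1/2, √3/2]]; R·(-1, 1, 1) = (-1.0000, 1.3660, 0.3660)

Rotation matrix for 330° around x-axis:
cos(330°) = √3/2, sin(330°) = -1/2
R = [[1, 0, 0], [0, √3/2, 1/2], [0, -1/2, √3/2]]
Apply to (-1, 1, 1): R·[-1, 1, 1]ᵀ = (-1.0000, 1.3660, 0.3660)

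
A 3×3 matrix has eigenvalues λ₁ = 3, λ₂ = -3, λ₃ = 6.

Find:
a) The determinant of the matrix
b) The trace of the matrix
det = -54, trace = 6

Two standard eigenvalue identities:
- det(A) equals the product of the eigenvalues (counted with multiplicity).
- trace(A) equals the sum of the eigenvalues.
det(A) = (3)*(-3)*(6) = -54.
trace(A) = 3 - 3 + 6 = 6.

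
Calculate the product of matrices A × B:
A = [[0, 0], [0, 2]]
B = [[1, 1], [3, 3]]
[[0, 0], [6, 6]]

Matrix multiplication:
C[0][0] = 0×1 + 0×3 = 0
C[0][1] = 0×1 + 0×3 = 0
C[1][0] = 0×1 + 2×3 = 6
C[1][1] = 0×1 + 2×3 = 6
Result: [[0, 0], [6, 6]]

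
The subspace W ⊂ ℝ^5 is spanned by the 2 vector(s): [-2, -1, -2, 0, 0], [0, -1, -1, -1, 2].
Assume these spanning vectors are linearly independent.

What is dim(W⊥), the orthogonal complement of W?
dim(W⊥) = 3

For any subspace W of ℝ^n, dim(W) + dim(W⊥) = n (the whole-space dimension).
Here the given 2 vectors are linearly independent, so dim(W) = 2.
Thus dim(W⊥) = n - dim(W) = 5 - 2 = 3.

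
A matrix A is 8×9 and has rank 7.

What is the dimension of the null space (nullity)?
2

The rank-nullity theorem for an m×n matrix states:
rank(A) + nullity(A) = n (the number of columns).
Here n = 9 and rank(A) = 7, so nullity(A) = 9 - 7 = 2.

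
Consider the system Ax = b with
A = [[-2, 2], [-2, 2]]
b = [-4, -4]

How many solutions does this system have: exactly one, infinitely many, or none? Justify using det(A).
Infinitely many solutions

det(A) = (-2)*(2) - (2)*(-2) = 0, so A is singular (column 2 is -1 times column 1).
b = [-4, -4] = 2 * column 1 of A, so b lies in the column space of A.
A singular matrix whose right-hand side is in its column space gives a 1-parameter family of solutions — infinitely many.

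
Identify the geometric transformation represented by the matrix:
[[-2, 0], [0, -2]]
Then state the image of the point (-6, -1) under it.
uniform scaling by factor -2; image of (-6, -1) is (12, 2)

This is a diagonal matrix with equal entries -2, so it scales both axes by the same factor -2.
The matrix [[-2, 0], [0, -2]] represents: uniform scaling by factor -2.
Applying it to (-6, -1): [-2·-6 + 0·-1, 0·-6 + -2·-1] = (12, 2).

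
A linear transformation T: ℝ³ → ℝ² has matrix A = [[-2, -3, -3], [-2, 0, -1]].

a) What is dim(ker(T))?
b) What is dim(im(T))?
dim(ker) = 1, dim(im) = 2

The two rows are not scalar multiples of one another (no single k satisfies row 2 = k × row 1), so they are linearly independent.
Thus rank(A) = 2.
dim(im(T)) = rank(A) = 2.
By the rank-nullity theorem applied to T: ℝ³ → ℝ², rank(A) + nullity(A) = 3 (the domain dimension), so dim(ker(T)) = 3 - 2 = 1.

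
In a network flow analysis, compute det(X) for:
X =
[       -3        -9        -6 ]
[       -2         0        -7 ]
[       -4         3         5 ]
det(X) = -369

Expand along row 0 (cofactor expansion): det(X) = a*(e*i - f*h) - b*(d*i - f*g) + c*(d*h - e*g), where the 3×3 is [[a, b, c], [d, e, f], [g, h, i]].
Minor M_00 = (0)*(5) - (-7)*(3) = 0 + 21 = 21.
Minor M_01 = (-2)*(5) - (-7)*(-4) = -10 - 28 = -38.
Minor M_02 = (-2)*(3) - (0)*(-4) = -6 - 0 = -6.
det(X) = (-3)*(21) - (-9)*(-38) + (-6)*(-6) = -63 - 342 + 36 = -369.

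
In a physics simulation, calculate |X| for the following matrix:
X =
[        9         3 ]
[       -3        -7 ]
det(X) = -54

For a 2×2 matrix [[a, b], [c, d]], det = a*d - b*c.
det(X) = (9)*(-7) - (3)*(-3) = -63 + 9 = -54.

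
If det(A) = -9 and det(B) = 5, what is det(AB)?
-45

Use the multiplicative property of determinants: det(AB) = det(A)*det(B).
det(AB) = (-9)*(5) = -45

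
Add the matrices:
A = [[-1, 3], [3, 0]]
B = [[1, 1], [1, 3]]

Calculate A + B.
[[0, 4], [4, 3]]

Add corresponding elements:
(-1)+(1)=0
(3)+(1)=4
(3)+(1)=4
(0)+(3)=3
A + B = [[0, 4], [4, 3]]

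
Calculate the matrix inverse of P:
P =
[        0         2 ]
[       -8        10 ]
det(P) = 16
P⁻¹ =
[      5/8      -1/8 ]
[      1/2         0 ]

For a 2×2 matrix P = [[a, b], [c, d]] with det(P) ≠ 0, P⁻¹ = (1/det(P)) * [[d, -b], [-c, a]].
det(P) = (0)*(10) - (2)*(-8) = 0 + 16 = 16.
P⁻¹ = (1/16) * [[10, -2], [8, 0]].
Dividing each entry by 16 and reducing:
P⁻¹ =
[      5/8      -1/8 ]
[      1/2         0 ]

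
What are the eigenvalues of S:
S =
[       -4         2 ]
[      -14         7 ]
λ = 0, 3

Solve det(S - λI) = 0. For a 2×2 matrix the characteristic equation is λ² - (trace)λ + det = 0.
trace(S) = a + d = -4 + 7 = 3.
det(S) = a*d - b*c = (-4)*(7) - (2)*(-14) = -28 + 28 = 0.
Characteristic equation: λ² - (3)λ + (0) = 0.
Discriminant = (3)² - 4*(0) = 9 - 0 = 9.
λ = (3 ± √9) / 2 = (3 ± 3) / 2 = 0, 3.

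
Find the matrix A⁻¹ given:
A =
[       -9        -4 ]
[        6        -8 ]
det(A) = 96
A⁻¹ =
[    -1/12      1/24 ]
[    -1/16     -3/32 ]

For a 2×2 matrix A = [[a, b], [c, d]] with det(A) ≠ 0, A⁻¹ = (1/det(A)) * [[d, -b], [-c, a]].
det(A) = (-9)*(-8) - (-4)*(6) = 72 + 24 = 96.
A⁻¹ = (1/96) * [[-8, 4], [-6, -9]].
Dividing each entry by 96 and reducing:
A⁻¹ =
[    -1/12      1/24 ]
[    -1/16     -3/32 ]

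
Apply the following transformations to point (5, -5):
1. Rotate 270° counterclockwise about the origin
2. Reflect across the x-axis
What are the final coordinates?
(-5, 5)

Step 1: Rotate 270° → (-5, -5)
Step 2: Reflect across the x-axis → (-5, 5)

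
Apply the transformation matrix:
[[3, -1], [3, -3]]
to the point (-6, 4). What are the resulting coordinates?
(-22, -30)

Matrix multiplication:
[[3, -1], [3, -3]] × [-6, 4]ᵀ
= [3×-6 + -1×4, 3×-6 + -3×4]ᵀ
= [-22.0000, -30.0000]ᵀ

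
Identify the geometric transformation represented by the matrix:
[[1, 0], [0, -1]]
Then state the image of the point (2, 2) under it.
reflection across the x-axis; image of (2, 2) is (2, -2)

This is a symmetric orthogonal matrix with determinant -1, which characterizes a reflection in ℝ².
The matrix [[1, 0], [0, -1]] represents: reflection across the x-axis.
Applying it to (2, 2): [1·2 + 0·2, 0·2 + -1·2] = (2, -2).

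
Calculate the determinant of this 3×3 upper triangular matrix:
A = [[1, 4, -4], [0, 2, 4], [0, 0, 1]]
2

The determinant of a triangular matrix is the product of its diagonal entries (the off-diagonal entries above the diagonal do not affect it).
det(A) = (1) * (2) * (1) = 2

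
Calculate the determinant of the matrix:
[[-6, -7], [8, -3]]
74

For a 2×2 matrix [[a, b], [c, d]], det = ad - bc
det = (-6)(-3) - (-7)(8) = 18 - -56 = 74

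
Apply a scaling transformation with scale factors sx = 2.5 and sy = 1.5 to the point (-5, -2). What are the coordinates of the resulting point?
(-12.5, -3.0)

Scaling matrix:
[[2.50, 0], [0, 1.50]]
Result: (-5 × 2.5, -2 × 1.5) = (-12.5, -3.0)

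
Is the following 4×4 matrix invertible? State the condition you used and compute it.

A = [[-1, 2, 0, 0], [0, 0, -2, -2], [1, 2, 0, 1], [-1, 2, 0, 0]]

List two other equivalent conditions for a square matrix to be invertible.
No, not invertible; det(A) = 0 (two rows are equal, so the rows are linearly dependent). Equivalent conditions (failing for this A): rank(A) < 4; Ax = 0 has non-trivial solutions; 0 is an eigenvalue; the columns are linearly dependent.

To check invertibility, compute det(A).
In this matrix, row 0 and the last row are identical, so one row is a scalar multiple of another and the rows are linearly dependent.
A matrix with linearly dependent rows has det = 0 and is not invertible.
Equivalent failed conditions:
- rank(A) < 4.
- Ax = 0 has non-trivial solutions.
- 0 is an eigenvalue.
- The columns are linearly dependent.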